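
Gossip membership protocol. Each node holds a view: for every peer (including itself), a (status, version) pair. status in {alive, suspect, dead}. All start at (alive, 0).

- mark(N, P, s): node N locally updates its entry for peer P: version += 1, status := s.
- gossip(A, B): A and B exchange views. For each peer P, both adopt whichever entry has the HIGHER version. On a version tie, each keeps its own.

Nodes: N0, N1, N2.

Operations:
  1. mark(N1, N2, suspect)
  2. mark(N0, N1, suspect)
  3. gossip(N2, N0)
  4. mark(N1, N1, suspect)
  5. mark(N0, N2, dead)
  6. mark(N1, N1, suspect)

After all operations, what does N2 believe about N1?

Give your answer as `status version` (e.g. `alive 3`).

Answer: suspect 1

Derivation:
Op 1: N1 marks N2=suspect -> (suspect,v1)
Op 2: N0 marks N1=suspect -> (suspect,v1)
Op 3: gossip N2<->N0 -> N2.N0=(alive,v0) N2.N1=(suspect,v1) N2.N2=(alive,v0) | N0.N0=(alive,v0) N0.N1=(suspect,v1) N0.N2=(alive,v0)
Op 4: N1 marks N1=suspect -> (suspect,v1)
Op 5: N0 marks N2=dead -> (dead,v1)
Op 6: N1 marks N1=suspect -> (suspect,v2)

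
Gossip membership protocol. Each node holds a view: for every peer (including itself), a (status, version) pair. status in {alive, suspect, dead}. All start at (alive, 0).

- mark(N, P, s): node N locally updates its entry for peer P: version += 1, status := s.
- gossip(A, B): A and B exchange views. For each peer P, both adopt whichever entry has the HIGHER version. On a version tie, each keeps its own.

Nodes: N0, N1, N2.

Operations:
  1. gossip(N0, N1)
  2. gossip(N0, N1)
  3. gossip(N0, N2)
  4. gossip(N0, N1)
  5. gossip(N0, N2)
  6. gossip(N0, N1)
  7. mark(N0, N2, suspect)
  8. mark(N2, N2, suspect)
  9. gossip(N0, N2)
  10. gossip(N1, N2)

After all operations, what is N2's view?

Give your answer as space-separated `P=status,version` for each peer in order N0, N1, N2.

Answer: N0=alive,0 N1=alive,0 N2=suspect,1

Derivation:
Op 1: gossip N0<->N1 -> N0.N0=(alive,v0) N0.N1=(alive,v0) N0.N2=(alive,v0) | N1.N0=(alive,v0) N1.N1=(alive,v0) N1.N2=(alive,v0)
Op 2: gossip N0<->N1 -> N0.N0=(alive,v0) N0.N1=(alive,v0) N0.N2=(alive,v0) | N1.N0=(alive,v0) N1.N1=(alive,v0) N1.N2=(alive,v0)
Op 3: gossip N0<->N2 -> N0.N0=(alive,v0) N0.N1=(alive,v0) N0.N2=(alive,v0) | N2.N0=(alive,v0) N2.N1=(alive,v0) N2.N2=(alive,v0)
Op 4: gossip N0<->N1 -> N0.N0=(alive,v0) N0.N1=(alive,v0) N0.N2=(alive,v0) | N1.N0=(alive,v0) N1.N1=(alive,v0) N1.N2=(alive,v0)
Op 5: gossip N0<->N2 -> N0.N0=(alive,v0) N0.N1=(alive,v0) N0.N2=(alive,v0) | N2.N0=(alive,v0) N2.N1=(alive,v0) N2.N2=(alive,v0)
Op 6: gossip N0<->N1 -> N0.N0=(alive,v0) N0.N1=(alive,v0) N0.N2=(alive,v0) | N1.N0=(alive,v0) N1.N1=(alive,v0) N1.N2=(alive,v0)
Op 7: N0 marks N2=suspect -> (suspect,v1)
Op 8: N2 marks N2=suspect -> (suspect,v1)
Op 9: gossip N0<->N2 -> N0.N0=(alive,v0) N0.N1=(alive,v0) N0.N2=(suspect,v1) | N2.N0=(alive,v0) N2.N1=(alive,v0) N2.N2=(suspect,v1)
Op 10: gossip N1<->N2 -> N1.N0=(alive,v0) N1.N1=(alive,v0) N1.N2=(suspect,v1) | N2.N0=(alive,v0) N2.N1=(alive,v0) N2.N2=(suspect,v1)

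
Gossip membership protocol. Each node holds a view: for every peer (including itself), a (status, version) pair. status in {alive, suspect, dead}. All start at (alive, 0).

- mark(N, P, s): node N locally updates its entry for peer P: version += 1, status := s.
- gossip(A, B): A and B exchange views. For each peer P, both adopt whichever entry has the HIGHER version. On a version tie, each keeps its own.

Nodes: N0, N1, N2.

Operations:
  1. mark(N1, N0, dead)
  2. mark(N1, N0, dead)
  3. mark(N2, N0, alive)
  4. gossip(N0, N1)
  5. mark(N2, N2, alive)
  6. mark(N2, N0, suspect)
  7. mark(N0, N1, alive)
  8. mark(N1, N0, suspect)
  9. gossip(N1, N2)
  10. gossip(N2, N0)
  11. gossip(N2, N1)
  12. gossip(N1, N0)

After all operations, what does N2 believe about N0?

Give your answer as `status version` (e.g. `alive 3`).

Answer: suspect 3

Derivation:
Op 1: N1 marks N0=dead -> (dead,v1)
Op 2: N1 marks N0=dead -> (dead,v2)
Op 3: N2 marks N0=alive -> (alive,v1)
Op 4: gossip N0<->N1 -> N0.N0=(dead,v2) N0.N1=(alive,v0) N0.N2=(alive,v0) | N1.N0=(dead,v2) N1.N1=(alive,v0) N1.N2=(alive,v0)
Op 5: N2 marks N2=alive -> (alive,v1)
Op 6: N2 marks N0=suspect -> (suspect,v2)
Op 7: N0 marks N1=alive -> (alive,v1)
Op 8: N1 marks N0=suspect -> (suspect,v3)
Op 9: gossip N1<->N2 -> N1.N0=(suspect,v3) N1.N1=(alive,v0) N1.N2=(alive,v1) | N2.N0=(suspect,v3) N2.N1=(alive,v0) N2.N2=(alive,v1)
Op 10: gossip N2<->N0 -> N2.N0=(suspect,v3) N2.N1=(alive,v1) N2.N2=(alive,v1) | N0.N0=(suspect,v3) N0.N1=(alive,v1) N0.N2=(alive,v1)
Op 11: gossip N2<->N1 -> N2.N0=(suspect,v3) N2.N1=(alive,v1) N2.N2=(alive,v1) | N1.N0=(suspect,v3) N1.N1=(alive,v1) N1.N2=(alive,v1)
Op 12: gossip N1<->N0 -> N1.N0=(suspect,v3) N1.N1=(alive,v1) N1.N2=(alive,v1) | N0.N0=(suspect,v3) N0.N1=(alive,v1) N0.N2=(alive,v1)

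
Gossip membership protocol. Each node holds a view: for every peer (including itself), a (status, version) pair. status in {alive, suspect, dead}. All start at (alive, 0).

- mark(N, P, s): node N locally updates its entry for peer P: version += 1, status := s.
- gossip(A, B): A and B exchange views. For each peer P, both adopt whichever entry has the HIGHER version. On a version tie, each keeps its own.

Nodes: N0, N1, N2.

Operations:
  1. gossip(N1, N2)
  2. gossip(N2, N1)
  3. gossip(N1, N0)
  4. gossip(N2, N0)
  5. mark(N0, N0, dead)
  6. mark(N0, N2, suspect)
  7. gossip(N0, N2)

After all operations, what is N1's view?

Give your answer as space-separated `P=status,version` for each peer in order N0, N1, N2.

Answer: N0=alive,0 N1=alive,0 N2=alive,0

Derivation:
Op 1: gossip N1<->N2 -> N1.N0=(alive,v0) N1.N1=(alive,v0) N1.N2=(alive,v0) | N2.N0=(alive,v0) N2.N1=(alive,v0) N2.N2=(alive,v0)
Op 2: gossip N2<->N1 -> N2.N0=(alive,v0) N2.N1=(alive,v0) N2.N2=(alive,v0) | N1.N0=(alive,v0) N1.N1=(alive,v0) N1.N2=(alive,v0)
Op 3: gossip N1<->N0 -> N1.N0=(alive,v0) N1.N1=(alive,v0) N1.N2=(alive,v0) | N0.N0=(alive,v0) N0.N1=(alive,v0) N0.N2=(alive,v0)
Op 4: gossip N2<->N0 -> N2.N0=(alive,v0) N2.N1=(alive,v0) N2.N2=(alive,v0) | N0.N0=(alive,v0) N0.N1=(alive,v0) N0.N2=(alive,v0)
Op 5: N0 marks N0=dead -> (dead,v1)
Op 6: N0 marks N2=suspect -> (suspect,v1)
Op 7: gossip N0<->N2 -> N0.N0=(dead,v1) N0.N1=(alive,v0) N0.N2=(suspect,v1) | N2.N0=(dead,v1) N2.N1=(alive,v0) N2.N2=(suspect,v1)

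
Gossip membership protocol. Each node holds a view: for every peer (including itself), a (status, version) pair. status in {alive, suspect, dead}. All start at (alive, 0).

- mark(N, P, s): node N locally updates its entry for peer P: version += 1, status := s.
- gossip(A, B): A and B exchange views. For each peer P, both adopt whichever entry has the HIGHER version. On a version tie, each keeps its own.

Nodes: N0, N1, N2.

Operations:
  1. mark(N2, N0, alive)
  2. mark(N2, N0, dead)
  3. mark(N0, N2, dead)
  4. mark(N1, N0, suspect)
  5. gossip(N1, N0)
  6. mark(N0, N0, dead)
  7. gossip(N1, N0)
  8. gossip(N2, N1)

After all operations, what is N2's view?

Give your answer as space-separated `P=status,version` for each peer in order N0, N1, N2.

Op 1: N2 marks N0=alive -> (alive,v1)
Op 2: N2 marks N0=dead -> (dead,v2)
Op 3: N0 marks N2=dead -> (dead,v1)
Op 4: N1 marks N0=suspect -> (suspect,v1)
Op 5: gossip N1<->N0 -> N1.N0=(suspect,v1) N1.N1=(alive,v0) N1.N2=(dead,v1) | N0.N0=(suspect,v1) N0.N1=(alive,v0) N0.N2=(dead,v1)
Op 6: N0 marks N0=dead -> (dead,v2)
Op 7: gossip N1<->N0 -> N1.N0=(dead,v2) N1.N1=(alive,v0) N1.N2=(dead,v1) | N0.N0=(dead,v2) N0.N1=(alive,v0) N0.N2=(dead,v1)
Op 8: gossip N2<->N1 -> N2.N0=(dead,v2) N2.N1=(alive,v0) N2.N2=(dead,v1) | N1.N0=(dead,v2) N1.N1=(alive,v0) N1.N2=(dead,v1)

Answer: N0=dead,2 N1=alive,0 N2=dead,1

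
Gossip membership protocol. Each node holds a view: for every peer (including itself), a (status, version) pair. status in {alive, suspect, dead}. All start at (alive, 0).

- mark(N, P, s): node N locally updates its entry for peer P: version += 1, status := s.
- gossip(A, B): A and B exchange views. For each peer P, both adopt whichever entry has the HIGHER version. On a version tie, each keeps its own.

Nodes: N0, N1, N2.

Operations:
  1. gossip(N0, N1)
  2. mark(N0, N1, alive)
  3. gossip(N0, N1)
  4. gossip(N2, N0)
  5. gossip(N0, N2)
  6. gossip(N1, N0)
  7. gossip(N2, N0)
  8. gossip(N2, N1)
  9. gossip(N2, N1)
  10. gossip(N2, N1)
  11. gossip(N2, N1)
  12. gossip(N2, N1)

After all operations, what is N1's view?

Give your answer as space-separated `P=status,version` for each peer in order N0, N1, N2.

Op 1: gossip N0<->N1 -> N0.N0=(alive,v0) N0.N1=(alive,v0) N0.N2=(alive,v0) | N1.N0=(alive,v0) N1.N1=(alive,v0) N1.N2=(alive,v0)
Op 2: N0 marks N1=alive -> (alive,v1)
Op 3: gossip N0<->N1 -> N0.N0=(alive,v0) N0.N1=(alive,v1) N0.N2=(alive,v0) | N1.N0=(alive,v0) N1.N1=(alive,v1) N1.N2=(alive,v0)
Op 4: gossip N2<->N0 -> N2.N0=(alive,v0) N2.N1=(alive,v1) N2.N2=(alive,v0) | N0.N0=(alive,v0) N0.N1=(alive,v1) N0.N2=(alive,v0)
Op 5: gossip N0<->N2 -> N0.N0=(alive,v0) N0.N1=(alive,v1) N0.N2=(alive,v0) | N2.N0=(alive,v0) N2.N1=(alive,v1) N2.N2=(alive,v0)
Op 6: gossip N1<->N0 -> N1.N0=(alive,v0) N1.N1=(alive,v1) N1.N2=(alive,v0) | N0.N0=(alive,v0) N0.N1=(alive,v1) N0.N2=(alive,v0)
Op 7: gossip N2<->N0 -> N2.N0=(alive,v0) N2.N1=(alive,v1) N2.N2=(alive,v0) | N0.N0=(alive,v0) N0.N1=(alive,v1) N0.N2=(alive,v0)
Op 8: gossip N2<->N1 -> N2.N0=(alive,v0) N2.N1=(alive,v1) N2.N2=(alive,v0) | N1.N0=(alive,v0) N1.N1=(alive,v1) N1.N2=(alive,v0)
Op 9: gossip N2<->N1 -> N2.N0=(alive,v0) N2.N1=(alive,v1) N2.N2=(alive,v0) | N1.N0=(alive,v0) N1.N1=(alive,v1) N1.N2=(alive,v0)
Op 10: gossip N2<->N1 -> N2.N0=(alive,v0) N2.N1=(alive,v1) N2.N2=(alive,v0) | N1.N0=(alive,v0) N1.N1=(alive,v1) N1.N2=(alive,v0)
Op 11: gossip N2<->N1 -> N2.N0=(alive,v0) N2.N1=(alive,v1) N2.N2=(alive,v0) | N1.N0=(alive,v0) N1.N1=(alive,v1) N1.N2=(alive,v0)
Op 12: gossip N2<->N1 -> N2.N0=(alive,v0) N2.N1=(alive,v1) N2.N2=(alive,v0) | N1.N0=(alive,v0) N1.N1=(alive,v1) N1.N2=(alive,v0)

Answer: N0=alive,0 N1=alive,1 N2=alive,0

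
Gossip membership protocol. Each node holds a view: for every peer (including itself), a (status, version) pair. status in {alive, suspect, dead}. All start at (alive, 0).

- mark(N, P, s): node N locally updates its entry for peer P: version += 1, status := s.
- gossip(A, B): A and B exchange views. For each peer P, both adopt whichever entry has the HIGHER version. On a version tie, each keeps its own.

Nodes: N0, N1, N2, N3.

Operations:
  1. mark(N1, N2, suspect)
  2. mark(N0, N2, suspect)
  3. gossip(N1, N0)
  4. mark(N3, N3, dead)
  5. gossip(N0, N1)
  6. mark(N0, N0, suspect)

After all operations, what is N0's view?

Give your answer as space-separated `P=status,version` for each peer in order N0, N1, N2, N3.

Answer: N0=suspect,1 N1=alive,0 N2=suspect,1 N3=alive,0

Derivation:
Op 1: N1 marks N2=suspect -> (suspect,v1)
Op 2: N0 marks N2=suspect -> (suspect,v1)
Op 3: gossip N1<->N0 -> N1.N0=(alive,v0) N1.N1=(alive,v0) N1.N2=(suspect,v1) N1.N3=(alive,v0) | N0.N0=(alive,v0) N0.N1=(alive,v0) N0.N2=(suspect,v1) N0.N3=(alive,v0)
Op 4: N3 marks N3=dead -> (dead,v1)
Op 5: gossip N0<->N1 -> N0.N0=(alive,v0) N0.N1=(alive,v0) N0.N2=(suspect,v1) N0.N3=(alive,v0) | N1.N0=(alive,v0) N1.N1=(alive,v0) N1.N2=(suspect,v1) N1.N3=(alive,v0)
Op 6: N0 marks N0=suspect -> (suspect,v1)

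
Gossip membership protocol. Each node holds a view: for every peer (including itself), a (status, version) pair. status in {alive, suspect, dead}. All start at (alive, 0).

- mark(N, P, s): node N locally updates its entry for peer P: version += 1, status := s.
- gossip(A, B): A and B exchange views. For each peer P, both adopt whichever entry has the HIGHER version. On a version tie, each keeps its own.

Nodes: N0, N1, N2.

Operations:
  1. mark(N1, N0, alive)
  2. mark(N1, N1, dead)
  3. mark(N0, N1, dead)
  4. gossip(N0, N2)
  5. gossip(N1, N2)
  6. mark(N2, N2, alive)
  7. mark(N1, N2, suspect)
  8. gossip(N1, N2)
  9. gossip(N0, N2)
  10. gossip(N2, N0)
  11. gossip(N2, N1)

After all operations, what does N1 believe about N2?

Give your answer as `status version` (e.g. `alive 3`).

Answer: suspect 1

Derivation:
Op 1: N1 marks N0=alive -> (alive,v1)
Op 2: N1 marks N1=dead -> (dead,v1)
Op 3: N0 marks N1=dead -> (dead,v1)
Op 4: gossip N0<->N2 -> N0.N0=(alive,v0) N0.N1=(dead,v1) N0.N2=(alive,v0) | N2.N0=(alive,v0) N2.N1=(dead,v1) N2.N2=(alive,v0)
Op 5: gossip N1<->N2 -> N1.N0=(alive,v1) N1.N1=(dead,v1) N1.N2=(alive,v0) | N2.N0=(alive,v1) N2.N1=(dead,v1) N2.N2=(alive,v0)
Op 6: N2 marks N2=alive -> (alive,v1)
Op 7: N1 marks N2=suspect -> (suspect,v1)
Op 8: gossip N1<->N2 -> N1.N0=(alive,v1) N1.N1=(dead,v1) N1.N2=(suspect,v1) | N2.N0=(alive,v1) N2.N1=(dead,v1) N2.N2=(alive,v1)
Op 9: gossip N0<->N2 -> N0.N0=(alive,v1) N0.N1=(dead,v1) N0.N2=(alive,v1) | N2.N0=(alive,v1) N2.N1=(dead,v1) N2.N2=(alive,v1)
Op 10: gossip N2<->N0 -> N2.N0=(alive,v1) N2.N1=(dead,v1) N2.N2=(alive,v1) | N0.N0=(alive,v1) N0.N1=(dead,v1) N0.N2=(alive,v1)
Op 11: gossip N2<->N1 -> N2.N0=(alive,v1) N2.N1=(dead,v1) N2.N2=(alive,v1) | N1.N0=(alive,v1) N1.N1=(dead,v1) N1.N2=(suspect,v1)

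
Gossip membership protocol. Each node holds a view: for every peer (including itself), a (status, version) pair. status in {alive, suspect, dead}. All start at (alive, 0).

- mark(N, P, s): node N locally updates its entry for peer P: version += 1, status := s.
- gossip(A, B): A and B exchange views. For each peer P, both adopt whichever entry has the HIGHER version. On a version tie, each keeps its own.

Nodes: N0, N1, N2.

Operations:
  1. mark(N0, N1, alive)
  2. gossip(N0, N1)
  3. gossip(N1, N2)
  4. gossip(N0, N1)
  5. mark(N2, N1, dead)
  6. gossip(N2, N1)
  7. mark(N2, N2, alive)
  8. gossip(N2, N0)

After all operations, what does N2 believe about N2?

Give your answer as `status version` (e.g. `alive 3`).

Answer: alive 1

Derivation:
Op 1: N0 marks N1=alive -> (alive,v1)
Op 2: gossip N0<->N1 -> N0.N0=(alive,v0) N0.N1=(alive,v1) N0.N2=(alive,v0) | N1.N0=(alive,v0) N1.N1=(alive,v1) N1.N2=(alive,v0)
Op 3: gossip N1<->N2 -> N1.N0=(alive,v0) N1.N1=(alive,v1) N1.N2=(alive,v0) | N2.N0=(alive,v0) N2.N1=(alive,v1) N2.N2=(alive,v0)
Op 4: gossip N0<->N1 -> N0.N0=(alive,v0) N0.N1=(alive,v1) N0.N2=(alive,v0) | N1.N0=(alive,v0) N1.N1=(alive,v1) N1.N2=(alive,v0)
Op 5: N2 marks N1=dead -> (dead,v2)
Op 6: gossip N2<->N1 -> N2.N0=(alive,v0) N2.N1=(dead,v2) N2.N2=(alive,v0) | N1.N0=(alive,v0) N1.N1=(dead,v2) N1.N2=(alive,v0)
Op 7: N2 marks N2=alive -> (alive,v1)
Op 8: gossip N2<->N0 -> N2.N0=(alive,v0) N2.N1=(dead,v2) N2.N2=(alive,v1) | N0.N0=(alive,v0) N0.N1=(dead,v2) N0.N2=(alive,v1)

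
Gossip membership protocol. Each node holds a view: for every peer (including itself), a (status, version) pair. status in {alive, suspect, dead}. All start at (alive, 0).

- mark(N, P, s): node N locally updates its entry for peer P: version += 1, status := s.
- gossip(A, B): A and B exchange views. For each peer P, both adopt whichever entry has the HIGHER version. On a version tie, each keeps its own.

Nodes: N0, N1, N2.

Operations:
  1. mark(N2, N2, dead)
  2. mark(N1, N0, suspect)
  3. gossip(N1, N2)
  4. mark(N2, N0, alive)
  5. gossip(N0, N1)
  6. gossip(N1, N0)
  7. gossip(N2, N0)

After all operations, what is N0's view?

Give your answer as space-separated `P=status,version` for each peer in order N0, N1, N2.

Op 1: N2 marks N2=dead -> (dead,v1)
Op 2: N1 marks N0=suspect -> (suspect,v1)
Op 3: gossip N1<->N2 -> N1.N0=(suspect,v1) N1.N1=(alive,v0) N1.N2=(dead,v1) | N2.N0=(suspect,v1) N2.N1=(alive,v0) N2.N2=(dead,v1)
Op 4: N2 marks N0=alive -> (alive,v2)
Op 5: gossip N0<->N1 -> N0.N0=(suspect,v1) N0.N1=(alive,v0) N0.N2=(dead,v1) | N1.N0=(suspect,v1) N1.N1=(alive,v0) N1.N2=(dead,v1)
Op 6: gossip N1<->N0 -> N1.N0=(suspect,v1) N1.N1=(alive,v0) N1.N2=(dead,v1) | N0.N0=(suspect,v1) N0.N1=(alive,v0) N0.N2=(dead,v1)
Op 7: gossip N2<->N0 -> N2.N0=(alive,v2) N2.N1=(alive,v0) N2.N2=(dead,v1) | N0.N0=(alive,v2) N0.N1=(alive,v0) N0.N2=(dead,v1)

Answer: N0=alive,2 N1=alive,0 N2=dead,1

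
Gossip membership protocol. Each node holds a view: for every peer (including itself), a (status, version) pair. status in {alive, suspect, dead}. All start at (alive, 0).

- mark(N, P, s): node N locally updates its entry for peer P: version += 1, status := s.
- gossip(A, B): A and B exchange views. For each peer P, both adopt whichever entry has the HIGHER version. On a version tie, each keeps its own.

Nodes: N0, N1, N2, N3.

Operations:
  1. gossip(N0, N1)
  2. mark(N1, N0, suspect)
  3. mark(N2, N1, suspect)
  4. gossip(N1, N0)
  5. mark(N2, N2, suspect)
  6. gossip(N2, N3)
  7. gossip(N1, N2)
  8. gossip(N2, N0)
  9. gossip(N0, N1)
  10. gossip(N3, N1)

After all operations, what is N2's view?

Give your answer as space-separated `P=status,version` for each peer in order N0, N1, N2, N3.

Answer: N0=suspect,1 N1=suspect,1 N2=suspect,1 N3=alive,0

Derivation:
Op 1: gossip N0<->N1 -> N0.N0=(alive,v0) N0.N1=(alive,v0) N0.N2=(alive,v0) N0.N3=(alive,v0) | N1.N0=(alive,v0) N1.N1=(alive,v0) N1.N2=(alive,v0) N1.N3=(alive,v0)
Op 2: N1 marks N0=suspect -> (suspect,v1)
Op 3: N2 marks N1=suspect -> (suspect,v1)
Op 4: gossip N1<->N0 -> N1.N0=(suspect,v1) N1.N1=(alive,v0) N1.N2=(alive,v0) N1.N3=(alive,v0) | N0.N0=(suspect,v1) N0.N1=(alive,v0) N0.N2=(alive,v0) N0.N3=(alive,v0)
Op 5: N2 marks N2=suspect -> (suspect,v1)
Op 6: gossip N2<->N3 -> N2.N0=(alive,v0) N2.N1=(suspect,v1) N2.N2=(suspect,v1) N2.N3=(alive,v0) | N3.N0=(alive,v0) N3.N1=(suspect,v1) N3.N2=(suspect,v1) N3.N3=(alive,v0)
Op 7: gossip N1<->N2 -> N1.N0=(suspect,v1) N1.N1=(suspect,v1) N1.N2=(suspect,v1) N1.N3=(alive,v0) | N2.N0=(suspect,v1) N2.N1=(suspect,v1) N2.N2=(suspect,v1) N2.N3=(alive,v0)
Op 8: gossip N2<->N0 -> N2.N0=(suspect,v1) N2.N1=(suspect,v1) N2.N2=(suspect,v1) N2.N3=(alive,v0) | N0.N0=(suspect,v1) N0.N1=(suspect,v1) N0.N2=(suspect,v1) N0.N3=(alive,v0)
Op 9: gossip N0<->N1 -> N0.N0=(suspect,v1) N0.N1=(suspect,v1) N0.N2=(suspect,v1) N0.N3=(alive,v0) | N1.N0=(suspect,v1) N1.N1=(suspect,v1) N1.N2=(suspect,v1) N1.N3=(alive,v0)
Op 10: gossip N3<->N1 -> N3.N0=(suspect,v1) N3.N1=(suspect,v1) N3.N2=(suspect,v1) N3.N3=(alive,v0) | N1.N0=(suspect,v1) N1.N1=(suspect,v1) N1.N2=(suspect,v1) N1.N3=(alive,v0)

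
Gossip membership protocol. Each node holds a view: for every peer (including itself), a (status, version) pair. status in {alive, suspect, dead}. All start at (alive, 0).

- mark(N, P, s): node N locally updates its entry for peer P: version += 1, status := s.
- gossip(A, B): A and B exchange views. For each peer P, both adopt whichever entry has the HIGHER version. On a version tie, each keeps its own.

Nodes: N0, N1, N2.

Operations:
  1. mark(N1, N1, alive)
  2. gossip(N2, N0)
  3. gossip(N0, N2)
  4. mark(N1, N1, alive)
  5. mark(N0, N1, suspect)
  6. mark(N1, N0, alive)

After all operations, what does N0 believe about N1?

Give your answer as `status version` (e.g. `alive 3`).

Answer: suspect 1

Derivation:
Op 1: N1 marks N1=alive -> (alive,v1)
Op 2: gossip N2<->N0 -> N2.N0=(alive,v0) N2.N1=(alive,v0) N2.N2=(alive,v0) | N0.N0=(alive,v0) N0.N1=(alive,v0) N0.N2=(alive,v0)
Op 3: gossip N0<->N2 -> N0.N0=(alive,v0) N0.N1=(alive,v0) N0.N2=(alive,v0) | N2.N0=(alive,v0) N2.N1=(alive,v0) N2.N2=(alive,v0)
Op 4: N1 marks N1=alive -> (alive,v2)
Op 5: N0 marks N1=suspect -> (suspect,v1)
Op 6: N1 marks N0=alive -> (alive,v1)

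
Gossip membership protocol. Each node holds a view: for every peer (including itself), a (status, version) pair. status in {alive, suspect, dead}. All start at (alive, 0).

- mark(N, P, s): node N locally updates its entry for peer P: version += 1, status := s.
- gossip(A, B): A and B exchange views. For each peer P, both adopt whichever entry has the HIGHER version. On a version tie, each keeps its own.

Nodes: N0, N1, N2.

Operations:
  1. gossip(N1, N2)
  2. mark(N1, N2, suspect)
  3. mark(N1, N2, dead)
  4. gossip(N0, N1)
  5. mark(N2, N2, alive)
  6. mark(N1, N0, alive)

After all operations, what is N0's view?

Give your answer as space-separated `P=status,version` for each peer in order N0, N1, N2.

Op 1: gossip N1<->N2 -> N1.N0=(alive,v0) N1.N1=(alive,v0) N1.N2=(alive,v0) | N2.N0=(alive,v0) N2.N1=(alive,v0) N2.N2=(alive,v0)
Op 2: N1 marks N2=suspect -> (suspect,v1)
Op 3: N1 marks N2=dead -> (dead,v2)
Op 4: gossip N0<->N1 -> N0.N0=(alive,v0) N0.N1=(alive,v0) N0.N2=(dead,v2) | N1.N0=(alive,v0) N1.N1=(alive,v0) N1.N2=(dead,v2)
Op 5: N2 marks N2=alive -> (alive,v1)
Op 6: N1 marks N0=alive -> (alive,v1)

Answer: N0=alive,0 N1=alive,0 N2=dead,2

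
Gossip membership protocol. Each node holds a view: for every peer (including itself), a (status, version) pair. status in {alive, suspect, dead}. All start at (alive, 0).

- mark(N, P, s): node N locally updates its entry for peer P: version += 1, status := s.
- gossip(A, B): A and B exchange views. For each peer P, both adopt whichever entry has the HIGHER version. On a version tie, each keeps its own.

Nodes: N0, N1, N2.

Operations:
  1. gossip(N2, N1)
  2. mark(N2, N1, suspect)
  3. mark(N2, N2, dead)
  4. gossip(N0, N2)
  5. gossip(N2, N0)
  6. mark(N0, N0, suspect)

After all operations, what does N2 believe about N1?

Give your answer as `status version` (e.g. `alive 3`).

Answer: suspect 1

Derivation:
Op 1: gossip N2<->N1 -> N2.N0=(alive,v0) N2.N1=(alive,v0) N2.N2=(alive,v0) | N1.N0=(alive,v0) N1.N1=(alive,v0) N1.N2=(alive,v0)
Op 2: N2 marks N1=suspect -> (suspect,v1)
Op 3: N2 marks N2=dead -> (dead,v1)
Op 4: gossip N0<->N2 -> N0.N0=(alive,v0) N0.N1=(suspect,v1) N0.N2=(dead,v1) | N2.N0=(alive,v0) N2.N1=(suspect,v1) N2.N2=(dead,v1)
Op 5: gossip N2<->N0 -> N2.N0=(alive,v0) N2.N1=(suspect,v1) N2.N2=(dead,v1) | N0.N0=(alive,v0) N0.N1=(suspect,v1) N0.N2=(dead,v1)
Op 6: N0 marks N0=suspect -> (suspect,v1)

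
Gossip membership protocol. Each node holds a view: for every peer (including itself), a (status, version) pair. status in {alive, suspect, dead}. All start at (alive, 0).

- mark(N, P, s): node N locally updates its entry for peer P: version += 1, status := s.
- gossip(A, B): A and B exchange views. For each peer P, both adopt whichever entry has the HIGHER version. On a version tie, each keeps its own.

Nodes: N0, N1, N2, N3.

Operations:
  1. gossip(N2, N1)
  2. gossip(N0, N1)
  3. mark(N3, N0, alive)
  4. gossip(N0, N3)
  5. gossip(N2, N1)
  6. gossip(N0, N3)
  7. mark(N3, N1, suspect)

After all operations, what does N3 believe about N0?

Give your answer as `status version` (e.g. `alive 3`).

Answer: alive 1

Derivation:
Op 1: gossip N2<->N1 -> N2.N0=(alive,v0) N2.N1=(alive,v0) N2.N2=(alive,v0) N2.N3=(alive,v0) | N1.N0=(alive,v0) N1.N1=(alive,v0) N1.N2=(alive,v0) N1.N3=(alive,v0)
Op 2: gossip N0<->N1 -> N0.N0=(alive,v0) N0.N1=(alive,v0) N0.N2=(alive,v0) N0.N3=(alive,v0) | N1.N0=(alive,v0) N1.N1=(alive,v0) N1.N2=(alive,v0) N1.N3=(alive,v0)
Op 3: N3 marks N0=alive -> (alive,v1)
Op 4: gossip N0<->N3 -> N0.N0=(alive,v1) N0.N1=(alive,v0) N0.N2=(alive,v0) N0.N3=(alive,v0) | N3.N0=(alive,v1) N3.N1=(alive,v0) N3.N2=(alive,v0) N3.N3=(alive,v0)
Op 5: gossip N2<->N1 -> N2.N0=(alive,v0) N2.N1=(alive,v0) N2.N2=(alive,v0) N2.N3=(alive,v0) | N1.N0=(alive,v0) N1.N1=(alive,v0) N1.N2=(alive,v0) N1.N3=(alive,v0)
Op 6: gossip N0<->N3 -> N0.N0=(alive,v1) N0.N1=(alive,v0) N0.N2=(alive,v0) N0.N3=(alive,v0) | N3.N0=(alive,v1) N3.N1=(alive,v0) N3.N2=(alive,v0) N3.N3=(alive,v0)
Op 7: N3 marks N1=suspect -> (suspect,v1)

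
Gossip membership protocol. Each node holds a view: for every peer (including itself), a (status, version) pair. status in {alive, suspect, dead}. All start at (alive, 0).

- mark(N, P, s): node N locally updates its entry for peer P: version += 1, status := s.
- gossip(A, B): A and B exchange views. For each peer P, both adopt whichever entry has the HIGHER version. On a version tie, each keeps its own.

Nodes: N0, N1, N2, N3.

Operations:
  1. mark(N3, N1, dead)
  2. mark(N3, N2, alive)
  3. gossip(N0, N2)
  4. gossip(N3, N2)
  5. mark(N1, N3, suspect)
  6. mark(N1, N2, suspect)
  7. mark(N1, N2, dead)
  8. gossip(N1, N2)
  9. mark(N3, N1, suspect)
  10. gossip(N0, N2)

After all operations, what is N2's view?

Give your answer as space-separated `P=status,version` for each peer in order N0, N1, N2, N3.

Answer: N0=alive,0 N1=dead,1 N2=dead,2 N3=suspect,1

Derivation:
Op 1: N3 marks N1=dead -> (dead,v1)
Op 2: N3 marks N2=alive -> (alive,v1)
Op 3: gossip N0<->N2 -> N0.N0=(alive,v0) N0.N1=(alive,v0) N0.N2=(alive,v0) N0.N3=(alive,v0) | N2.N0=(alive,v0) N2.N1=(alive,v0) N2.N2=(alive,v0) N2.N3=(alive,v0)
Op 4: gossip N3<->N2 -> N3.N0=(alive,v0) N3.N1=(dead,v1) N3.N2=(alive,v1) N3.N3=(alive,v0) | N2.N0=(alive,v0) N2.N1=(dead,v1) N2.N2=(alive,v1) N2.N3=(alive,v0)
Op 5: N1 marks N3=suspect -> (suspect,v1)
Op 6: N1 marks N2=suspect -> (suspect,v1)
Op 7: N1 marks N2=dead -> (dead,v2)
Op 8: gossip N1<->N2 -> N1.N0=(alive,v0) N1.N1=(dead,v1) N1.N2=(dead,v2) N1.N3=(suspect,v1) | N2.N0=(alive,v0) N2.N1=(dead,v1) N2.N2=(dead,v2) N2.N3=(suspect,v1)
Op 9: N3 marks N1=suspect -> (suspect,v2)
Op 10: gossip N0<->N2 -> N0.N0=(alive,v0) N0.N1=(dead,v1) N0.N2=(dead,v2) N0.N3=(suspect,v1) | N2.N0=(alive,v0) N2.N1=(dead,v1) N2.N2=(dead,v2) N2.N3=(suspect,v1)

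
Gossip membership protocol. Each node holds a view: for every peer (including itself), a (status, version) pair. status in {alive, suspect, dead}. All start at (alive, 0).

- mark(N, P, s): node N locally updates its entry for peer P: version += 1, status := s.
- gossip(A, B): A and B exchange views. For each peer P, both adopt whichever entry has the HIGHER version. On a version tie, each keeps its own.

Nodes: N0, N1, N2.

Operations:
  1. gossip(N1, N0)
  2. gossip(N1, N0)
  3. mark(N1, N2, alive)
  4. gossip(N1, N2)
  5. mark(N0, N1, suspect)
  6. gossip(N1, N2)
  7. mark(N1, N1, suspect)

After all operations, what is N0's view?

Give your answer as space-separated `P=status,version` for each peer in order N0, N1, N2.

Answer: N0=alive,0 N1=suspect,1 N2=alive,0

Derivation:
Op 1: gossip N1<->N0 -> N1.N0=(alive,v0) N1.N1=(alive,v0) N1.N2=(alive,v0) | N0.N0=(alive,v0) N0.N1=(alive,v0) N0.N2=(alive,v0)
Op 2: gossip N1<->N0 -> N1.N0=(alive,v0) N1.N1=(alive,v0) N1.N2=(alive,v0) | N0.N0=(alive,v0) N0.N1=(alive,v0) N0.N2=(alive,v0)
Op 3: N1 marks N2=alive -> (alive,v1)
Op 4: gossip N1<->N2 -> N1.N0=(alive,v0) N1.N1=(alive,v0) N1.N2=(alive,v1) | N2.N0=(alive,v0) N2.N1=(alive,v0) N2.N2=(alive,v1)
Op 5: N0 marks N1=suspect -> (suspect,v1)
Op 6: gossip N1<->N2 -> N1.N0=(alive,v0) N1.N1=(alive,v0) N1.N2=(alive,v1) | N2.N0=(alive,v0) N2.N1=(alive,v0) N2.N2=(alive,v1)
Op 7: N1 marks N1=suspect -> (suspect,v1)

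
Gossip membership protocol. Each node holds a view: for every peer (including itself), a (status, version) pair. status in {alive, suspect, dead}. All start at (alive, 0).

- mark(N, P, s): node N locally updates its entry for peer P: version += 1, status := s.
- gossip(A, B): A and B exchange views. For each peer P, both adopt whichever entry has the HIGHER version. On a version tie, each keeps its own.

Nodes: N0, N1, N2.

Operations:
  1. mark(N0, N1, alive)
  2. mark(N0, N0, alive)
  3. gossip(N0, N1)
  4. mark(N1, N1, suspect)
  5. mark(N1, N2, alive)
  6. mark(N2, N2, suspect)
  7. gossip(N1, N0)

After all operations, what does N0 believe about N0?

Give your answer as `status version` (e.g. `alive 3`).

Answer: alive 1

Derivation:
Op 1: N0 marks N1=alive -> (alive,v1)
Op 2: N0 marks N0=alive -> (alive,v1)
Op 3: gossip N0<->N1 -> N0.N0=(alive,v1) N0.N1=(alive,v1) N0.N2=(alive,v0) | N1.N0=(alive,v1) N1.N1=(alive,v1) N1.N2=(alive,v0)
Op 4: N1 marks N1=suspect -> (suspect,v2)
Op 5: N1 marks N2=alive -> (alive,v1)
Op 6: N2 marks N2=suspect -> (suspect,v1)
Op 7: gossip N1<->N0 -> N1.N0=(alive,v1) N1.N1=(suspect,v2) N1.N2=(alive,v1) | N0.N0=(alive,v1) N0.N1=(suspect,v2) N0.N2=(alive,v1)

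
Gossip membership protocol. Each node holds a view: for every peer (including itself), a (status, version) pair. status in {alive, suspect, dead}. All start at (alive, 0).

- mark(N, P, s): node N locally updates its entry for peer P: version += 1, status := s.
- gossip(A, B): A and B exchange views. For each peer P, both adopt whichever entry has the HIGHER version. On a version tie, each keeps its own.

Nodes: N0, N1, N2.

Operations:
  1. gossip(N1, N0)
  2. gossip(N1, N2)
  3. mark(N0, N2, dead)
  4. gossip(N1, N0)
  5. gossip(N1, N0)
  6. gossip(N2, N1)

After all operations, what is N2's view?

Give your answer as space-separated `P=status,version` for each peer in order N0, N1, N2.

Op 1: gossip N1<->N0 -> N1.N0=(alive,v0) N1.N1=(alive,v0) N1.N2=(alive,v0) | N0.N0=(alive,v0) N0.N1=(alive,v0) N0.N2=(alive,v0)
Op 2: gossip N1<->N2 -> N1.N0=(alive,v0) N1.N1=(alive,v0) N1.N2=(alive,v0) | N2.N0=(alive,v0) N2.N1=(alive,v0) N2.N2=(alive,v0)
Op 3: N0 marks N2=dead -> (dead,v1)
Op 4: gossip N1<->N0 -> N1.N0=(alive,v0) N1.N1=(alive,v0) N1.N2=(dead,v1) | N0.N0=(alive,v0) N0.N1=(alive,v0) N0.N2=(dead,v1)
Op 5: gossip N1<->N0 -> N1.N0=(alive,v0) N1.N1=(alive,v0) N1.N2=(dead,v1) | N0.N0=(alive,v0) N0.N1=(alive,v0) N0.N2=(dead,v1)
Op 6: gossip N2<->N1 -> N2.N0=(alive,v0) N2.N1=(alive,v0) N2.N2=(dead,v1) | N1.N0=(alive,v0) N1.N1=(alive,v0) N1.N2=(dead,v1)

Answer: N0=alive,0 N1=alive,0 N2=dead,1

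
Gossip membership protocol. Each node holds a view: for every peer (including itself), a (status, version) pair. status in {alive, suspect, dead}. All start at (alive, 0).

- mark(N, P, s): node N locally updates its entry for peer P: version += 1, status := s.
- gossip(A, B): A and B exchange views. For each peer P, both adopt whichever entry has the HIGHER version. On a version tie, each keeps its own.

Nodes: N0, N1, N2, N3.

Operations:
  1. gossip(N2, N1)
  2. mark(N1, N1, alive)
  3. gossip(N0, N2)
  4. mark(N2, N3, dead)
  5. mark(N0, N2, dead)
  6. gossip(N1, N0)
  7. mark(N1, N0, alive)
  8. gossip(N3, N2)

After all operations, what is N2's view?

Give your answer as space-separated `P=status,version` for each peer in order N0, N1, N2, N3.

Op 1: gossip N2<->N1 -> N2.N0=(alive,v0) N2.N1=(alive,v0) N2.N2=(alive,v0) N2.N3=(alive,v0) | N1.N0=(alive,v0) N1.N1=(alive,v0) N1.N2=(alive,v0) N1.N3=(alive,v0)
Op 2: N1 marks N1=alive -> (alive,v1)
Op 3: gossip N0<->N2 -> N0.N0=(alive,v0) N0.N1=(alive,v0) N0.N2=(alive,v0) N0.N3=(alive,v0) | N2.N0=(alive,v0) N2.N1=(alive,v0) N2.N2=(alive,v0) N2.N3=(alive,v0)
Op 4: N2 marks N3=dead -> (dead,v1)
Op 5: N0 marks N2=dead -> (dead,v1)
Op 6: gossip N1<->N0 -> N1.N0=(alive,v0) N1.N1=(alive,v1) N1.N2=(dead,v1) N1.N3=(alive,v0) | N0.N0=(alive,v0) N0.N1=(alive,v1) N0.N2=(dead,v1) N0.N3=(alive,v0)
Op 7: N1 marks N0=alive -> (alive,v1)
Op 8: gossip N3<->N2 -> N3.N0=(alive,v0) N3.N1=(alive,v0) N3.N2=(alive,v0) N3.N3=(dead,v1) | N2.N0=(alive,v0) N2.N1=(alive,v0) N2.N2=(alive,v0) N2.N3=(dead,v1)

Answer: N0=alive,0 N1=alive,0 N2=alive,0 N3=dead,1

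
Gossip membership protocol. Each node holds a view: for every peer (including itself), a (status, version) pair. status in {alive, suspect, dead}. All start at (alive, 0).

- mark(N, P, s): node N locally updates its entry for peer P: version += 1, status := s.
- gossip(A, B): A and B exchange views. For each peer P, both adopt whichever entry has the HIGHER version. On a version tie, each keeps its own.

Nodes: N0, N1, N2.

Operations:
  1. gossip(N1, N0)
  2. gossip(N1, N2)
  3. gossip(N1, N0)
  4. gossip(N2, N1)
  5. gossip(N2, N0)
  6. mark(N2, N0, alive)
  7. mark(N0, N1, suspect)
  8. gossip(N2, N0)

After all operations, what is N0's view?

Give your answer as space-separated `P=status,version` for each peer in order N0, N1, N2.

Op 1: gossip N1<->N0 -> N1.N0=(alive,v0) N1.N1=(alive,v0) N1.N2=(alive,v0) | N0.N0=(alive,v0) N0.N1=(alive,v0) N0.N2=(alive,v0)
Op 2: gossip N1<->N2 -> N1.N0=(alive,v0) N1.N1=(alive,v0) N1.N2=(alive,v0) | N2.N0=(alive,v0) N2.N1=(alive,v0) N2.N2=(alive,v0)
Op 3: gossip N1<->N0 -> N1.N0=(alive,v0) N1.N1=(alive,v0) N1.N2=(alive,v0) | N0.N0=(alive,v0) N0.N1=(alive,v0) N0.N2=(alive,v0)
Op 4: gossip N2<->N1 -> N2.N0=(alive,v0) N2.N1=(alive,v0) N2.N2=(alive,v0) | N1.N0=(alive,v0) N1.N1=(alive,v0) N1.N2=(alive,v0)
Op 5: gossip N2<->N0 -> N2.N0=(alive,v0) N2.N1=(alive,v0) N2.N2=(alive,v0) | N0.N0=(alive,v0) N0.N1=(alive,v0) N0.N2=(alive,v0)
Op 6: N2 marks N0=alive -> (alive,v1)
Op 7: N0 marks N1=suspect -> (suspect,v1)
Op 8: gossip N2<->N0 -> N2.N0=(alive,v1) N2.N1=(suspect,v1) N2.N2=(alive,v0) | N0.N0=(alive,v1) N0.N1=(suspect,v1) N0.N2=(alive,v0)

Answer: N0=alive,1 N1=suspect,1 N2=alive,0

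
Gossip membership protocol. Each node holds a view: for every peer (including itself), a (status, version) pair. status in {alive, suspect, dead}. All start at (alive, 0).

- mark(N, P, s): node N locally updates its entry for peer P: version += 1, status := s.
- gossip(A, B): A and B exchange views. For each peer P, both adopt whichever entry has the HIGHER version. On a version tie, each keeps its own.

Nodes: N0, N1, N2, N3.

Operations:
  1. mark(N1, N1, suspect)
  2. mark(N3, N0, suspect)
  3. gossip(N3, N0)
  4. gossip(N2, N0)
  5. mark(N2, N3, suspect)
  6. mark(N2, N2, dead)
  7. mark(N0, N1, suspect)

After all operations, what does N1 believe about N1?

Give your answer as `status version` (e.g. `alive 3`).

Op 1: N1 marks N1=suspect -> (suspect,v1)
Op 2: N3 marks N0=suspect -> (suspect,v1)
Op 3: gossip N3<->N0 -> N3.N0=(suspect,v1) N3.N1=(alive,v0) N3.N2=(alive,v0) N3.N3=(alive,v0) | N0.N0=(suspect,v1) N0.N1=(alive,v0) N0.N2=(alive,v0) N0.N3=(alive,v0)
Op 4: gossip N2<->N0 -> N2.N0=(suspect,v1) N2.N1=(alive,v0) N2.N2=(alive,v0) N2.N3=(alive,v0) | N0.N0=(suspect,v1) N0.N1=(alive,v0) N0.N2=(alive,v0) N0.N3=(alive,v0)
Op 5: N2 marks N3=suspect -> (suspect,v1)
Op 6: N2 marks N2=dead -> (dead,v1)
Op 7: N0 marks N1=suspect -> (suspect,v1)

Answer: suspect 1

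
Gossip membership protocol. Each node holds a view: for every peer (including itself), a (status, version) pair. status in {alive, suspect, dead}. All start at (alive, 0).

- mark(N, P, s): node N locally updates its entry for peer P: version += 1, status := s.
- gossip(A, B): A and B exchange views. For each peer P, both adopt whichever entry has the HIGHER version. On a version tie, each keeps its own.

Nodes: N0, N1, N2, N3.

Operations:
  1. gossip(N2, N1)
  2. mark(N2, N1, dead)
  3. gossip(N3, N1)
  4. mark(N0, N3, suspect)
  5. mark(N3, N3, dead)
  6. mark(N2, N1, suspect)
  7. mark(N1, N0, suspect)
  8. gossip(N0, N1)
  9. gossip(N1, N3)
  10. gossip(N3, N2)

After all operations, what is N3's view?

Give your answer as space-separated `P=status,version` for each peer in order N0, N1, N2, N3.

Op 1: gossip N2<->N1 -> N2.N0=(alive,v0) N2.N1=(alive,v0) N2.N2=(alive,v0) N2.N3=(alive,v0) | N1.N0=(alive,v0) N1.N1=(alive,v0) N1.N2=(alive,v0) N1.N3=(alive,v0)
Op 2: N2 marks N1=dead -> (dead,v1)
Op 3: gossip N3<->N1 -> N3.N0=(alive,v0) N3.N1=(alive,v0) N3.N2=(alive,v0) N3.N3=(alive,v0) | N1.N0=(alive,v0) N1.N1=(alive,v0) N1.N2=(alive,v0) N1.N3=(alive,v0)
Op 4: N0 marks N3=suspect -> (suspect,v1)
Op 5: N3 marks N3=dead -> (dead,v1)
Op 6: N2 marks N1=suspect -> (suspect,v2)
Op 7: N1 marks N0=suspect -> (suspect,v1)
Op 8: gossip N0<->N1 -> N0.N0=(suspect,v1) N0.N1=(alive,v0) N0.N2=(alive,v0) N0.N3=(suspect,v1) | N1.N0=(suspect,v1) N1.N1=(alive,v0) N1.N2=(alive,v0) N1.N3=(suspect,v1)
Op 9: gossip N1<->N3 -> N1.N0=(suspect,v1) N1.N1=(alive,v0) N1.N2=(alive,v0) N1.N3=(suspect,v1) | N3.N0=(suspect,v1) N3.N1=(alive,v0) N3.N2=(alive,v0) N3.N3=(dead,v1)
Op 10: gossip N3<->N2 -> N3.N0=(suspect,v1) N3.N1=(suspect,v2) N3.N2=(alive,v0) N3.N3=(dead,v1) | N2.N0=(suspect,v1) N2.N1=(suspect,v2) N2.N2=(alive,v0) N2.N3=(dead,v1)

Answer: N0=suspect,1 N1=suspect,2 N2=alive,0 N3=dead,1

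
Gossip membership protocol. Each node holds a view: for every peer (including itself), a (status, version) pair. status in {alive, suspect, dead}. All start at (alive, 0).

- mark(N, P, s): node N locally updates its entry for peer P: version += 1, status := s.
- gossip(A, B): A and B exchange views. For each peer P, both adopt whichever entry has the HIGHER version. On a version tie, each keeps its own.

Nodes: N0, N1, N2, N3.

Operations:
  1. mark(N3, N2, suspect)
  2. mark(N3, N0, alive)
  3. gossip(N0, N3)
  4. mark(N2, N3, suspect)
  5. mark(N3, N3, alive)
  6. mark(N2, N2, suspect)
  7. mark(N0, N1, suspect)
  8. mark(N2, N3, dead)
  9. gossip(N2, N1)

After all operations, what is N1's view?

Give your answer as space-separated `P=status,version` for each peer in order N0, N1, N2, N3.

Op 1: N3 marks N2=suspect -> (suspect,v1)
Op 2: N3 marks N0=alive -> (alive,v1)
Op 3: gossip N0<->N3 -> N0.N0=(alive,v1) N0.N1=(alive,v0) N0.N2=(suspect,v1) N0.N3=(alive,v0) | N3.N0=(alive,v1) N3.N1=(alive,v0) N3.N2=(suspect,v1) N3.N3=(alive,v0)
Op 4: N2 marks N3=suspect -> (suspect,v1)
Op 5: N3 marks N3=alive -> (alive,v1)
Op 6: N2 marks N2=suspect -> (suspect,v1)
Op 7: N0 marks N1=suspect -> (suspect,v1)
Op 8: N2 marks N3=dead -> (dead,v2)
Op 9: gossip N2<->N1 -> N2.N0=(alive,v0) N2.N1=(alive,v0) N2.N2=(suspect,v1) N2.N3=(dead,v2) | N1.N0=(alive,v0) N1.N1=(alive,v0) N1.N2=(suspect,v1) N1.N3=(dead,v2)

Answer: N0=alive,0 N1=alive,0 N2=suspect,1 N3=dead,2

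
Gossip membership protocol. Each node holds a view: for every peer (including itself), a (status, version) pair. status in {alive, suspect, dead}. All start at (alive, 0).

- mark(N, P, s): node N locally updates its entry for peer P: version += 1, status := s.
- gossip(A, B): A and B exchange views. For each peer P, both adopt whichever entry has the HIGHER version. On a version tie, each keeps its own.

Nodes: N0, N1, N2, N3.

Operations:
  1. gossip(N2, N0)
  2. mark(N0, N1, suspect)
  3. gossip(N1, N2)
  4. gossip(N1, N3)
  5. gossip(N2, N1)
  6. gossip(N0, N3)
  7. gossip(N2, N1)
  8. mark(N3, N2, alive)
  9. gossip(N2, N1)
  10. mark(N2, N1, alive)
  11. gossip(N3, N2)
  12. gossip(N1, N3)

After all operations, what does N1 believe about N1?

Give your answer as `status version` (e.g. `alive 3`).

Answer: suspect 1

Derivation:
Op 1: gossip N2<->N0 -> N2.N0=(alive,v0) N2.N1=(alive,v0) N2.N2=(alive,v0) N2.N3=(alive,v0) | N0.N0=(alive,v0) N0.N1=(alive,v0) N0.N2=(alive,v0) N0.N3=(alive,v0)
Op 2: N0 marks N1=suspect -> (suspect,v1)
Op 3: gossip N1<->N2 -> N1.N0=(alive,v0) N1.N1=(alive,v0) N1.N2=(alive,v0) N1.N3=(alive,v0) | N2.N0=(alive,v0) N2.N1=(alive,v0) N2.N2=(alive,v0) N2.N3=(alive,v0)
Op 4: gossip N1<->N3 -> N1.N0=(alive,v0) N1.N1=(alive,v0) N1.N2=(alive,v0) N1.N3=(alive,v0) | N3.N0=(alive,v0) N3.N1=(alive,v0) N3.N2=(alive,v0) N3.N3=(alive,v0)
Op 5: gossip N2<->N1 -> N2.N0=(alive,v0) N2.N1=(alive,v0) N2.N2=(alive,v0) N2.N3=(alive,v0) | N1.N0=(alive,v0) N1.N1=(alive,v0) N1.N2=(alive,v0) N1.N3=(alive,v0)
Op 6: gossip N0<->N3 -> N0.N0=(alive,v0) N0.N1=(suspect,v1) N0.N2=(alive,v0) N0.N3=(alive,v0) | N3.N0=(alive,v0) N3.N1=(suspect,v1) N3.N2=(alive,v0) N3.N3=(alive,v0)
Op 7: gossip N2<->N1 -> N2.N0=(alive,v0) N2.N1=(alive,v0) N2.N2=(alive,v0) N2.N3=(alive,v0) | N1.N0=(alive,v0) N1.N1=(alive,v0) N1.N2=(alive,v0) N1.N3=(alive,v0)
Op 8: N3 marks N2=alive -> (alive,v1)
Op 9: gossip N2<->N1 -> N2.N0=(alive,v0) N2.N1=(alive,v0) N2.N2=(alive,v0) N2.N3=(alive,v0) | N1.N0=(alive,v0) N1.N1=(alive,v0) N1.N2=(alive,v0) N1.N3=(alive,v0)
Op 10: N2 marks N1=alive -> (alive,v1)
Op 11: gossip N3<->N2 -> N3.N0=(alive,v0) N3.N1=(suspect,v1) N3.N2=(alive,v1) N3.N3=(alive,v0) | N2.N0=(alive,v0) N2.N1=(alive,v1) N2.N2=(alive,v1) N2.N3=(alive,v0)
Op 12: gossip N1<->N3 -> N1.N0=(alive,v0) N1.N1=(suspect,v1) N1.N2=(alive,v1) N1.N3=(alive,v0) | N3.N0=(alive,v0) N3.N1=(suspect,v1) N3.N2=(alive,v1) N3.N3=(alive,v0)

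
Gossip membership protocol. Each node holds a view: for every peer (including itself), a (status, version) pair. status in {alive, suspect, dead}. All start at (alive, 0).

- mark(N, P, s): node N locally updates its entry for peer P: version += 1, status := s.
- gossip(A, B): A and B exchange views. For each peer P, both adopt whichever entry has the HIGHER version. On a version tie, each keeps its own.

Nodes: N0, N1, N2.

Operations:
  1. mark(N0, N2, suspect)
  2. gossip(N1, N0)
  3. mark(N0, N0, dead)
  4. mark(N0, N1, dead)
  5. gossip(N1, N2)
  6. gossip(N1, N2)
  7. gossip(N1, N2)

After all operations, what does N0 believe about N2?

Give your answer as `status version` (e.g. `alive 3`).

Answer: suspect 1

Derivation:
Op 1: N0 marks N2=suspect -> (suspect,v1)
Op 2: gossip N1<->N0 -> N1.N0=(alive,v0) N1.N1=(alive,v0) N1.N2=(suspect,v1) | N0.N0=(alive,v0) N0.N1=(alive,v0) N0.N2=(suspect,v1)
Op 3: N0 marks N0=dead -> (dead,v1)
Op 4: N0 marks N1=dead -> (dead,v1)
Op 5: gossip N1<->N2 -> N1.N0=(alive,v0) N1.N1=(alive,v0) N1.N2=(suspect,v1) | N2.N0=(alive,v0) N2.N1=(alive,v0) N2.N2=(suspect,v1)
Op 6: gossip N1<->N2 -> N1.N0=(alive,v0) N1.N1=(alive,v0) N1.N2=(suspect,v1) | N2.N0=(alive,v0) N2.N1=(alive,v0) N2.N2=(suspect,v1)
Op 7: gossip N1<->N2 -> N1.N0=(alive,v0) N1.N1=(alive,v0) N1.N2=(suspect,v1) | N2.N0=(alive,v0) N2.N1=(alive,v0) N2.N2=(suspect,v1)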